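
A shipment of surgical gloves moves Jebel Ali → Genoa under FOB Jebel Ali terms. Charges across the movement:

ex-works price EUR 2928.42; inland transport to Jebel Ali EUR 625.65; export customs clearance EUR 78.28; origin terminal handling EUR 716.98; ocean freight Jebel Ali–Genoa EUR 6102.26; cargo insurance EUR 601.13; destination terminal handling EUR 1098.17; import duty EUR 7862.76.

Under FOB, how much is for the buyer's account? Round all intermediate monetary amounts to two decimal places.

Buyer's account: EUR 15664.32

FOB: the seller bears costs until goods are on board at the origin port; the buyer bears freight, insurance and all costs thereafter.
Seller's account: goods 2928.42 + inland to port 625.65 + export clearance 78.28 + origin terminal 716.98 = 4349.33
Buyer's account: freight 6102.26 + insurance 601.13 + destination terminal 1098.17 + duty 7862.76 = 15664.32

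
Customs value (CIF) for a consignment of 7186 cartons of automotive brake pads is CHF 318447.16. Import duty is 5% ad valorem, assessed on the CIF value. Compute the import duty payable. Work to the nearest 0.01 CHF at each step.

Import duty = 318447.16 × 5% = 15922.36

Import duty: CHF 15922.36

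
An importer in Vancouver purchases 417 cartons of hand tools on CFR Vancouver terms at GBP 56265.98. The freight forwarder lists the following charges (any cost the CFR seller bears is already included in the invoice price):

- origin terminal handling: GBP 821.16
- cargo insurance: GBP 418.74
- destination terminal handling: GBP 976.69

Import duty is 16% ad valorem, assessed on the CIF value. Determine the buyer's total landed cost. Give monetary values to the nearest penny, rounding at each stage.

CFR: the seller pays costs through ocean freight to the destination port, but not insurance.
Already in the invoice (seller's account under CFR): origin terminal — exclude.
CIF value = CFR price + insurance = 56265.98 + 418.74 = 56684.72
Import duty = 56684.72 × 16% = 9069.56
Buyer bears: insurance 418.74 + destination terminal 976.69 + duty 9069.56 = 10464.99
Landed cost = invoice 56265.98 + 10464.99 = 66730.97

Total landed cost: GBP 66730.97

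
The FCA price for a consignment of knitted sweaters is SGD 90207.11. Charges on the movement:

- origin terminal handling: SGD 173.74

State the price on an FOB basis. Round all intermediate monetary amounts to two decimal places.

From FCA to FOB, the seller additionally bears: origin terminal.
FOB price = 90207.11 + 173.74 = 90380.85

FOB price: SGD 90380.85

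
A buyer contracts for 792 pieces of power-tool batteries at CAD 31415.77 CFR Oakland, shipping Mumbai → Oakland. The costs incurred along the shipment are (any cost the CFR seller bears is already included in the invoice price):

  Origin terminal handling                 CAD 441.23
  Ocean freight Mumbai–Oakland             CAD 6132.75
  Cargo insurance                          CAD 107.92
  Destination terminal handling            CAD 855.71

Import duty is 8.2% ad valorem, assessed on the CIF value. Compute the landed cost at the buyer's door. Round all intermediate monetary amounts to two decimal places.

CFR: the seller pays costs through ocean freight to the destination port, but not insurance.
Already in the invoice (seller's account under CFR): origin terminal, freight — exclude.
CIF value = CFR price + insurance = 31415.77 + 107.92 = 31523.69
Import duty = 31523.69 × 8.2% = 2584.94
Buyer bears: insurance 107.92 + destination terminal 855.71 + duty 2584.94 = 3548.57
Landed cost = invoice 31415.77 + 3548.57 = 34964.34

Total landed cost: CAD 34964.34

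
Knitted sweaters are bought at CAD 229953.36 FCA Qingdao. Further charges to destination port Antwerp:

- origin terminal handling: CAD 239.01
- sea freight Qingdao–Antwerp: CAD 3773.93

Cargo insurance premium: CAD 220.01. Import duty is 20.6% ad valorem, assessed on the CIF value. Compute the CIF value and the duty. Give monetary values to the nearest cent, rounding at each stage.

CIF value: CAD 234186.31; import duty: CAD 48242.38

CIF = FCA price + pre-shipment costs + freight + insurance
CIF = 229953.36 + 239.01 + 3773.93 + 220.01 = 234186.31
Import duty = 234186.31 × 20.6% = 48242.38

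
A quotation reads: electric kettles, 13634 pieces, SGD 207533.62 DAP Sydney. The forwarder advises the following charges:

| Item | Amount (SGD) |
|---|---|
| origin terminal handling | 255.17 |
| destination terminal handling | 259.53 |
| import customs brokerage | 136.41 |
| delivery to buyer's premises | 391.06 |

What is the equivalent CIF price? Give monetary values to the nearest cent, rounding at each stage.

CIF price: SGD 206883.03

Not relevant to the conversion: origin terminal — on the seller under both DAP and CIF; already in the DAP price and stays in the CIF price. brokerage — on the buyer under both terms; not part of either seller's price.
From DAP to CIF, the seller no longer bears: destination terminal, delivery.
CIF price = 207533.62 − 259.53 − 391.06 = 206883.03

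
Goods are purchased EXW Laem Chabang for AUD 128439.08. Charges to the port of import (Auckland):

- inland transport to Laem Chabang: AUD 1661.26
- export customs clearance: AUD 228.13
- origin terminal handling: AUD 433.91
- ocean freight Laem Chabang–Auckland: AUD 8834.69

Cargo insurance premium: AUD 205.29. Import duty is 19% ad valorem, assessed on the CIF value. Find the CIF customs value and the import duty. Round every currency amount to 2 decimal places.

CIF value: AUD 139802.36; import duty: AUD 26562.45

CIF = EXW price + pre-shipment costs + freight + insurance
CIF = 128439.08 + 1661.26 + 228.13 + 433.91 + 8834.69 + 205.29 = 139802.36
Import duty = 139802.36 × 19% = 26562.45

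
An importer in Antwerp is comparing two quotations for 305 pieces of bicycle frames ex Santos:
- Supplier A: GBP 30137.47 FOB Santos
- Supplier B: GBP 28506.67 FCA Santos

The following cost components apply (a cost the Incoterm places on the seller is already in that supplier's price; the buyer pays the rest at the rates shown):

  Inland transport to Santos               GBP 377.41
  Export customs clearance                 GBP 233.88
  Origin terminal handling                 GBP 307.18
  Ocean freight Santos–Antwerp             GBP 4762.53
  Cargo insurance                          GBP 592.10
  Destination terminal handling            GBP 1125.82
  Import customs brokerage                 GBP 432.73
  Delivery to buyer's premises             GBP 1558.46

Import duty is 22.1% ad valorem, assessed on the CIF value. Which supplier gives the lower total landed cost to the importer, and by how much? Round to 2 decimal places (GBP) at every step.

Supplier B is cheaper by GBP 1616.14

Supplier A (FOB):
CIF value = FOB price + freight + insurance = 30137.47 + 4762.53 + 592.10 = 35492.10
Import duty = 35492.10 × 22.1% = 7843.75
Buyer bears (A): 4762.53 + 592.10 + 1125.82 + 432.73 + 1558.46 = 8471.64
Landed cost (A) = invoice 30137.47 + 8471.64 + duty 7843.75 = 46452.86
Supplier B (FCA):
CIF value = FCA price + origin terminal + freight + insurance = 28506.67 + 307.18 + 4762.53 + 592.10 = 34168.48
Import duty = 34168.48 × 22.1% = 7551.23
Buyer bears (B): 307.18 + 4762.53 + 592.10 + 1125.82 + 432.73 + 1558.46 = 8778.82
Landed cost (B) = invoice 28506.67 + 8778.82 + duty 7551.23 = 44836.72
Difference = |46452.86 − 44836.72| = 1616.14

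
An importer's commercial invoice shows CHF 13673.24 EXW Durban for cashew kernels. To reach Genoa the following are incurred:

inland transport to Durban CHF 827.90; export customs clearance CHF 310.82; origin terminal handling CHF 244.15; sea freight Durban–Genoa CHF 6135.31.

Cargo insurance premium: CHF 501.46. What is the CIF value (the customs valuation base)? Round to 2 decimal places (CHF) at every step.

CIF value: CHF 21692.88

CIF = EXW price + pre-shipment costs + freight + insurance
CIF = 13673.24 + 827.90 + 310.82 + 244.15 + 6135.31 + 501.46 = 21692.88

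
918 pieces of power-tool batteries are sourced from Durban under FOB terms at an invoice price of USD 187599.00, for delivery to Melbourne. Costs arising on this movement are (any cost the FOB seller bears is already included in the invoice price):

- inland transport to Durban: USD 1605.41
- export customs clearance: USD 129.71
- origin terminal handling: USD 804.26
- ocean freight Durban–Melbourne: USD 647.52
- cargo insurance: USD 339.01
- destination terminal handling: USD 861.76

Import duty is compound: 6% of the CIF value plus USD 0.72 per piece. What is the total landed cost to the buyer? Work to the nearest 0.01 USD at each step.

FOB: the seller bears costs until goods are on board at the origin port; the buyer bears freight, insurance and all costs thereafter.
Already in the invoice (seller's account under FOB): inland to port, export clearance, origin terminal — exclude.
CIF value = FOB price + freight + insurance = 187599.00 + 647.52 + 339.01 = 188585.53
Ad valorem component: 188585.53 × 6% = 11315.13
Specific component: 918 × 0.72 = 660.96
Import duty = 11315.13 + 660.96 = 11976.09
Buyer bears: freight 647.52 + insurance 339.01 + destination terminal 861.76 + duty 11976.09 = 13824.38
Landed cost = invoice 187599.00 + 13824.38 = 201423.38

Total landed cost: USD 201423.38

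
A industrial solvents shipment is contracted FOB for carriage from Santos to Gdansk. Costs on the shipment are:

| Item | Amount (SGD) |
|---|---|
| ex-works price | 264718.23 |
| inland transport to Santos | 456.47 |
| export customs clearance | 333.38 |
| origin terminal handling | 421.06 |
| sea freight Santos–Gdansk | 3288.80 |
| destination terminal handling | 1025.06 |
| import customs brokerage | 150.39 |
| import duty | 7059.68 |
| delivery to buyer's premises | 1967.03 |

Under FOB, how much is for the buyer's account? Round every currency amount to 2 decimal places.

Buyer's account: SGD 13490.96

FOB: the seller bears costs until goods are on board at the origin port; the buyer bears freight, insurance and all costs thereafter.
Seller's account: goods 264718.23 + inland to port 456.47 + export clearance 333.38 + origin terminal 421.06 = 265929.14
Buyer's account: freight 3288.80 + destination terminal 1025.06 + brokerage 150.39 + duty 7059.68 + delivery 1967.03 = 13490.96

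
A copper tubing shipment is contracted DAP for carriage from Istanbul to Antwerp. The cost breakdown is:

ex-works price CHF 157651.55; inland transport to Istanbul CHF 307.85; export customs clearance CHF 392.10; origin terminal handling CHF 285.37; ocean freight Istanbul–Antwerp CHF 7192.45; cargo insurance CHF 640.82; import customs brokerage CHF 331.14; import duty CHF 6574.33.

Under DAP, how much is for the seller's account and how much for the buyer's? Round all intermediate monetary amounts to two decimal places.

DAP: the seller bears all costs to the named destination except import duty and clearance.
Seller's account: goods 157651.55 + inland to port 307.85 + export clearance 392.10 + origin terminal 285.37 + freight 7192.45 + insurance 640.82 = 166470.14
Buyer's account: brokerage 331.14 + duty 6574.33 = 6905.47

Seller: CHF 166470.14; buyer: CHF 6905.47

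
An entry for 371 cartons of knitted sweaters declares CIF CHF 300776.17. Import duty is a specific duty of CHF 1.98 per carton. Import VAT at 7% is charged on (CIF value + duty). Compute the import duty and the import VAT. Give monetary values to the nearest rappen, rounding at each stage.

Import duty = 371 × 1.98 = 734.58
VAT base = CIF + duty = 300776.17 + 734.58 = 301510.75
Import VAT = 301510.75 × 7% = 21105.75

Import duty: CHF 734.58; import VAT: CHF 21105.75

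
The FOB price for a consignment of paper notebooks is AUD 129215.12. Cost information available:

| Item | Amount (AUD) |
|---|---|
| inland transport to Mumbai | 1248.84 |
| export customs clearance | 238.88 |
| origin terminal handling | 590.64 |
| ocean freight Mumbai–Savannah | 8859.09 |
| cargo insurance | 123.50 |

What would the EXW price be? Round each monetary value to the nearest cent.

EXW price: AUD 127136.76

Not relevant to the conversion: freight, insurance — on the buyer under both terms; not part of either seller's price.
From FOB to EXW, the seller no longer bears: inland to port, export clearance, origin terminal.
EXW price = 129215.12 − 1248.84 − 238.88 − 590.64 = 127136.76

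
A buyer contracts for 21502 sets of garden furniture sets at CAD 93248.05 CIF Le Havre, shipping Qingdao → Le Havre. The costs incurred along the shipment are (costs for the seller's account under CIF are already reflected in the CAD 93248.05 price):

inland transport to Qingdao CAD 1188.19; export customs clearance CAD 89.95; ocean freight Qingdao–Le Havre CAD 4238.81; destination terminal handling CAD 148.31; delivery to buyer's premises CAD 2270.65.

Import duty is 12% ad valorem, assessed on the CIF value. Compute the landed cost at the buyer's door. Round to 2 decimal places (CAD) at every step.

Total landed cost: CAD 106856.78

CIF: the seller pays costs through ocean freight and marine insurance to the destination port.
Already in the invoice (seller's account under CIF): inland to port, export clearance, freight — exclude.
The CIF price already equals the CIF value: 93248.05
Import duty = 93248.05 × 12% = 11189.77
Buyer bears: destination terminal 148.31 + delivery 2270.65 + duty 11189.77 = 13608.73
Landed cost = invoice 93248.05 + 13608.73 = 106856.78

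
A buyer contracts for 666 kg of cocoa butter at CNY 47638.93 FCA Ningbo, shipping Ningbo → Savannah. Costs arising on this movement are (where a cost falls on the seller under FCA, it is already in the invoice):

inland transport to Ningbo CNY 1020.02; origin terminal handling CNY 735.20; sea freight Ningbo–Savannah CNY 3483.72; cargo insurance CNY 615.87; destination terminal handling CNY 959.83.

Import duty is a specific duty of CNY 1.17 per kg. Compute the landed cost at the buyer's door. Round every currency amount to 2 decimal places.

FCA: the seller delivers export-cleared goods to the carrier; the buyer bears costs from that point.
Already in the invoice (seller's account under FCA): inland to port — exclude.
CIF value = FCA price + origin terminal + freight + insurance = 47638.93 + 735.20 + 3483.72 + 615.87 = 52473.72
Import duty = 666 × 1.17 = 779.22
Buyer bears: origin terminal 735.20 + freight 3483.72 + insurance 615.87 + destination terminal 959.83 + duty 779.22 = 6573.84
Landed cost = invoice 47638.93 + 6573.84 = 54212.77

Total landed cost: CNY 54212.77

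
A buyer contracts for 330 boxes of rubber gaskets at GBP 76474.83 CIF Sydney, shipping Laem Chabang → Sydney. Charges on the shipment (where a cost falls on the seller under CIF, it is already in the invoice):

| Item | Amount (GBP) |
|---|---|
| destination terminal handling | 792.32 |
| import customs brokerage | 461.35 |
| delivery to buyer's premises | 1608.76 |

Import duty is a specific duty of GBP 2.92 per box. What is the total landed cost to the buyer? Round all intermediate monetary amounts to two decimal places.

CIF: the seller pays costs through ocean freight and marine insurance to the destination port.
The CIF price already equals the CIF value: 76474.83
Import duty = 330 × 2.92 = 963.60
Buyer bears: destination terminal 792.32 + brokerage 461.35 + delivery 1608.76 + duty 963.60 = 3826.03
Landed cost = invoice 76474.83 + 3826.03 = 80300.86

Total landed cost: GBP 80300.86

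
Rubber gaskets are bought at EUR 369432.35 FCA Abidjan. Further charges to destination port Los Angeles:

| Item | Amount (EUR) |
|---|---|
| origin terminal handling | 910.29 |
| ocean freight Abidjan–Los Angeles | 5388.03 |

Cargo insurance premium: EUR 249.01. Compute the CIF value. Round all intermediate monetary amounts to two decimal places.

CIF = FCA price + pre-shipment costs + freight + insurance
CIF = 369432.35 + 910.29 + 5388.03 + 249.01 = 375979.68

CIF value: EUR 375979.68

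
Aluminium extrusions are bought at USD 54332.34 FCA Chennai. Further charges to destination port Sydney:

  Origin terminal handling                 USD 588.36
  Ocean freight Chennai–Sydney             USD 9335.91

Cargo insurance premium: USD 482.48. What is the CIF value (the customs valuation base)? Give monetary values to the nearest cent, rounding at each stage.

CIF value: USD 64739.09

CIF = FCA price + pre-shipment costs + freight + insurance
CIF = 54332.34 + 588.36 + 9335.91 + 482.48 = 64739.09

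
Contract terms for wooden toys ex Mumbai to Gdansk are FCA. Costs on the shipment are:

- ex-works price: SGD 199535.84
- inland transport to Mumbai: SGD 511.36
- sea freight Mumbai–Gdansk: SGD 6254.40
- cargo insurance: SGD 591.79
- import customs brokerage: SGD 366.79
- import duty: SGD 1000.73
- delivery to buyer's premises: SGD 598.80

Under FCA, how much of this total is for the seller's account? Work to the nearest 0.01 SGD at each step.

Seller's account: SGD 200047.20

FCA: the seller delivers export-cleared goods to the carrier; the buyer bears costs from that point.
Seller's account: goods 199535.84 + inland to port 511.36 = 200047.20
Buyer's account: freight 6254.40 + insurance 591.79 + brokerage 366.79 + duty 1000.73 + delivery 598.80 = 8812.51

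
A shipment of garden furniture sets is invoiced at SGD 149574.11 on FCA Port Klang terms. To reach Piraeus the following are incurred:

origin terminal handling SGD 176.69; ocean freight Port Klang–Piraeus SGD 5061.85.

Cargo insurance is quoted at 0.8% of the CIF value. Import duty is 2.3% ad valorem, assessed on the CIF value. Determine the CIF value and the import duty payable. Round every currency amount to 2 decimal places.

Let C be the CIF value. C = FCA price + pre-shipment costs + freight + 0.8% × C
C − 0.8% × C = 149574.11 + 176.69 + 5061.85
0.992 × C = 154812.65
C = 154812.65 / 0.992 = 156061.14
Insurance premium = 0.8% × 156061.14 = 1248.49
Import duty = 156061.14 × 2.3% = 3589.41

CIF value: SGD 156061.14; import duty: SGD 3589.41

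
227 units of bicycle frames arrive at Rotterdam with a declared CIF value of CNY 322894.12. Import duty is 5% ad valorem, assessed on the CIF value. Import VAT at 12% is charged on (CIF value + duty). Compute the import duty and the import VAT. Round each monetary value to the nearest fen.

Import duty: CNY 16144.71; import VAT: CNY 40684.66

Import duty = 322894.12 × 5% = 16144.71
VAT base = CIF + duty = 322894.12 + 16144.71 = 339038.83
Import VAT = 339038.83 × 12% = 40684.66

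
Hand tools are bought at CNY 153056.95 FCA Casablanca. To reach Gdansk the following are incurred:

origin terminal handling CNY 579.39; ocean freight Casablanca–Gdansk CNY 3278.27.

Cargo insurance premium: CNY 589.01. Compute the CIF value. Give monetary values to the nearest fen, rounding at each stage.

CIF value: CNY 157503.62

CIF = FCA price + pre-shipment costs + freight + insurance
CIF = 153056.95 + 579.39 + 3278.27 + 589.01 = 157503.62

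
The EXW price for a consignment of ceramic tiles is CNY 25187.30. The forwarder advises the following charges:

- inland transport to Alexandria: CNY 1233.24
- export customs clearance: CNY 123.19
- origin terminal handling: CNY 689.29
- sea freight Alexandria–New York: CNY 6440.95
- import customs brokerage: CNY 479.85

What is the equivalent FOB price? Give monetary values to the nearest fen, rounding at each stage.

Not relevant to the conversion: brokerage, freight — on the buyer under both terms; not part of either seller's price.
From EXW to FOB, the seller additionally bears: inland to port, export clearance, origin terminal.
FOB price = 25187.30 + 1233.24 + 123.19 + 689.29 = 27233.02

FOB price: CNY 27233.02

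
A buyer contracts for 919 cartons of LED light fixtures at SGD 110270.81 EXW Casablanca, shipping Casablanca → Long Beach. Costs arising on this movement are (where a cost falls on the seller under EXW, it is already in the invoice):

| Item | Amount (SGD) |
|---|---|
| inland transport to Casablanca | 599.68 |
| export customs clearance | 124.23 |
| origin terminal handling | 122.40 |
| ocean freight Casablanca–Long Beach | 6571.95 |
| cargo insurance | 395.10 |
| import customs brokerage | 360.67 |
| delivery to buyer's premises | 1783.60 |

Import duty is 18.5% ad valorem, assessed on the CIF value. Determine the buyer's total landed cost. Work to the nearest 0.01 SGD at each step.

Total landed cost: SGD 142074.01

EXW: the seller makes goods available at their premises; the buyer bears all onward costs.
CIF value = EXW price + inland to port + export clearance + origin terminal + freight + insurance = 110270.81 + 599.68 + 124.23 + 122.40 + 6571.95 + 395.10 = 118084.17
Import duty = 118084.17 × 18.5% = 21845.57
Buyer bears: inland to port 599.68 + export clearance 124.23 + origin terminal 122.40 + freight 6571.95 + insurance 395.10 + brokerage 360.67 + delivery 1783.60 + duty 21845.57 = 31803.20
Landed cost = invoice 110270.81 + 31803.20 = 142074.01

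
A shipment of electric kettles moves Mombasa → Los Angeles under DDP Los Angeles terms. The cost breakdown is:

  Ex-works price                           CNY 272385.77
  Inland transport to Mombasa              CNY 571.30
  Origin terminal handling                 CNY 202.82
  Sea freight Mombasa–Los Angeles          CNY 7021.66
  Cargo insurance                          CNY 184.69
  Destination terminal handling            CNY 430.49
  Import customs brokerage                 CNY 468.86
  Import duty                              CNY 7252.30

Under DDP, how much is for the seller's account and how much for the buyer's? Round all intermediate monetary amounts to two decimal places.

DDP: the seller bears all costs including import duty.
Seller's account: goods 272385.77 + inland to port 571.30 + origin terminal 202.82 + freight 7021.66 + insurance 184.69 + destination terminal 430.49 + brokerage 468.86 + duty 7252.30 = 288517.89
Buyer's account: 0.00

Seller: CNY 288517.89; buyer: CNY 0.00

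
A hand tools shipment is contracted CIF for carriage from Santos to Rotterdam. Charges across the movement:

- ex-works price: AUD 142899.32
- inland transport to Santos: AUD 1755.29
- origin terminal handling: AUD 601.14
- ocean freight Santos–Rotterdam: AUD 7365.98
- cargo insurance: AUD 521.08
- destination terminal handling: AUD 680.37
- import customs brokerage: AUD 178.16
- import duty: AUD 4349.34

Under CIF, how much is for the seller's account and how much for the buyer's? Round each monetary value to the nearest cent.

Seller: AUD 153142.81; buyer: AUD 5207.87

CIF: the seller pays costs through ocean freight and marine insurance to the destination port.
Seller's account: goods 142899.32 + inland to port 1755.29 + origin terminal 601.14 + freight 7365.98 + insurance 521.08 = 153142.81
Buyer's account: destination terminal 680.37 + brokerage 178.16 + duty 4349.34 = 5207.87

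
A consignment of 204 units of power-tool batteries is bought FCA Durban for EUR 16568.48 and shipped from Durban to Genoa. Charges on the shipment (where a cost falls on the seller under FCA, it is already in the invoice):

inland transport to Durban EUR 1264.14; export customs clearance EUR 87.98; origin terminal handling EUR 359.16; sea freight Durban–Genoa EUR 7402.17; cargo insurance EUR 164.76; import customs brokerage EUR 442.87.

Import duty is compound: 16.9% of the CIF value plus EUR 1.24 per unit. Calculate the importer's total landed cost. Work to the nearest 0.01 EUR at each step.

FCA: the seller delivers export-cleared goods to the carrier; the buyer bears costs from that point.
Already in the invoice (seller's account under FCA): inland to port, export clearance — exclude.
CIF value = FCA price + origin terminal + freight + insurance = 16568.48 + 359.16 + 7402.17 + 164.76 = 24494.57
Ad valorem component: 24494.57 × 16.9% = 4139.58
Specific component: 204 × 1.24 = 252.96
Import duty = 4139.58 + 252.96 = 4392.54
Buyer bears: origin terminal 359.16 + freight 7402.17 + insurance 164.76 + brokerage 442.87 + duty 4392.54 = 12761.50
Landed cost = invoice 16568.48 + 12761.50 = 29329.98

Total landed cost: EUR 29329.98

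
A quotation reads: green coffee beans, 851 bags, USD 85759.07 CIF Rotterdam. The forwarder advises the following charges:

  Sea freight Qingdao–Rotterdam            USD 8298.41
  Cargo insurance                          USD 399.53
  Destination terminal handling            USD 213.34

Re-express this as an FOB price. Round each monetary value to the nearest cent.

FOB price: USD 77061.13

Not relevant to the conversion: destination terminal — on the buyer under both terms; not part of either seller's price.
From CIF to FOB, the seller no longer bears: freight, insurance.
FOB price = 85759.07 − 8298.41 − 399.53 = 77061.13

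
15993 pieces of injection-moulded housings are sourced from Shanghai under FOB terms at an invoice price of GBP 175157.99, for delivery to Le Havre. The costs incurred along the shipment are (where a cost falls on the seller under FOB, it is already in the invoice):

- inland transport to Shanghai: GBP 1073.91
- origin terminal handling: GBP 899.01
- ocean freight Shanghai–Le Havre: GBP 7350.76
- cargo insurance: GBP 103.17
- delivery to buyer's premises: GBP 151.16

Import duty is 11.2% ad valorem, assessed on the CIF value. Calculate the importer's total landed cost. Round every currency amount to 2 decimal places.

Total landed cost: GBP 203215.62

FOB: the seller bears costs until goods are on board at the origin port; the buyer bears freight, insurance and all costs thereafter.
Already in the invoice (seller's account under FOB): inland to port, origin terminal — exclude.
CIF value = FOB price + freight + insurance = 175157.99 + 7350.76 + 103.17 = 182611.92
Import duty = 182611.92 × 11.2% = 20452.54
Buyer bears: freight 7350.76 + insurance 103.17 + delivery 151.16 + duty 20452.54 = 28057.63
Landed cost = invoice 175157.99 + 28057.63 = 203215.62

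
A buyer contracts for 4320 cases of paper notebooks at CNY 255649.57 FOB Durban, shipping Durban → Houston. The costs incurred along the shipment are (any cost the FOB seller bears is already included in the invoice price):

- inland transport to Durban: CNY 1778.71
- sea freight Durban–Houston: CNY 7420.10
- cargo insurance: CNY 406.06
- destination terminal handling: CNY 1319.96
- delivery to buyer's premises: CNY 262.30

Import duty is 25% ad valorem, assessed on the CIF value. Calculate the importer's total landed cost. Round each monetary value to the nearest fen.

FOB: the seller bears costs until goods are on board at the origin port; the buyer bears freight, insurance and all costs thereafter.
Already in the invoice (seller's account under FOB): inland to port — exclude.
CIF value = FOB price + freight + insurance = 255649.57 + 7420.10 + 406.06 = 263475.73
Import duty = 263475.73 × 25% = 65868.93
Buyer bears: freight 7420.10 + insurance 406.06 + destination terminal 1319.96 + delivery 262.30 + duty 65868.93 = 75277.35
Landed cost = invoice 255649.57 + 75277.35 = 330926.92

Total landed cost: CNY 330926.92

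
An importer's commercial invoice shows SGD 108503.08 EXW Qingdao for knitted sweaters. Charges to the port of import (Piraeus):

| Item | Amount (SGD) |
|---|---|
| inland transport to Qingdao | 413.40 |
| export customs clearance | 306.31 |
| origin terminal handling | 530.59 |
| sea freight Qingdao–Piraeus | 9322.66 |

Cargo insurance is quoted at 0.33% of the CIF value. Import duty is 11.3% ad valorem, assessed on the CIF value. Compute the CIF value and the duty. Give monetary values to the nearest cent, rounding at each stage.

Let C be the CIF value. C = EXW price + pre-shipment costs + freight + 0.33% × C
C − 0.33% × C = 108503.08 + 413.40 + 306.31 + 530.59 + 9322.66
0.9967 × C = 119076.04
C = 119076.04 / 0.9967 = 119470.29
Insurance premium = 0.33% × 119470.29 = 394.25
Import duty = 119470.29 × 11.3% = 13500.14

CIF value: SGD 119470.29; import duty: SGD 13500.14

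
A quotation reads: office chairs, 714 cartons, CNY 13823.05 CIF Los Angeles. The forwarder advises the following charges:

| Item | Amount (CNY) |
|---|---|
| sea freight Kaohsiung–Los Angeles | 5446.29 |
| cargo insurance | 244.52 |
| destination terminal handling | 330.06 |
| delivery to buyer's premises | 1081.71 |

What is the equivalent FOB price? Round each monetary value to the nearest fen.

FOB price: CNY 8132.24

Not relevant to the conversion: destination terminal, delivery — on the buyer under both terms; not part of either seller's price.
From CIF to FOB, the seller no longer bears: freight, insurance.
FOB price = 13823.05 − 5446.29 − 244.52 = 8132.24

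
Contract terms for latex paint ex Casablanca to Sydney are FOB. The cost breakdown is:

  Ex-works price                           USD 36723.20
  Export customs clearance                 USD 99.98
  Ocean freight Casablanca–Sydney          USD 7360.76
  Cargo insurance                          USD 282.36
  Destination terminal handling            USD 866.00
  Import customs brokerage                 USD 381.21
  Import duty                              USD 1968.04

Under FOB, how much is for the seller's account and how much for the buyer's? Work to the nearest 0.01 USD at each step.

Seller: USD 36823.18; buyer: USD 10858.37

FOB: the seller bears costs until goods are on board at the origin port; the buyer bears freight, insurance and all costs thereafter.
Seller's account: goods 36723.20 + export clearance 99.98 = 36823.18
Buyer's account: freight 7360.76 + insurance 282.36 + destination terminal 866.00 + brokerage 381.21 + duty 1968.04 = 10858.37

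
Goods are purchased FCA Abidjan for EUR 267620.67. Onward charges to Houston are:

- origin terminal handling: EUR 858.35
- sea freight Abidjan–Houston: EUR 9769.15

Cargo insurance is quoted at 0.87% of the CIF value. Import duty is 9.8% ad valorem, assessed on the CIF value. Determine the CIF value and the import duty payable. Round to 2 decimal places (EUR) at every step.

CIF value: EUR 280690.17; import duty: EUR 27507.64

Let C be the CIF value. C = FCA price + pre-shipment costs + freight + 0.87% × C
C − 0.87% × C = 267620.67 + 858.35 + 9769.15
0.9913 × C = 278248.17
C = 278248.17 / 0.9913 = 280690.17
Insurance premium = 0.87% × 280690.17 = 2442.00
Import duty = 280690.17 × 9.8% = 27507.64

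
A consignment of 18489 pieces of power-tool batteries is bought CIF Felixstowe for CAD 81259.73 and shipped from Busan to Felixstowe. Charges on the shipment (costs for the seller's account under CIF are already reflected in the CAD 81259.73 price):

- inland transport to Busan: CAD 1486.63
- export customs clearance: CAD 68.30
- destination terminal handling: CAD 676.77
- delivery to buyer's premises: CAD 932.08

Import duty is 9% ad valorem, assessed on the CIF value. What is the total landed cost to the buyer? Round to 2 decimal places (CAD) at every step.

Total landed cost: CAD 90181.96

CIF: the seller pays costs through ocean freight and marine insurance to the destination port.
Already in the invoice (seller's account under CIF): inland to port, export clearance — exclude.
The CIF price already equals the CIF value: 81259.73
Import duty = 81259.73 × 9% = 7313.38
Buyer bears: destination terminal 676.77 + delivery 932.08 + duty 7313.38 = 8922.23
Landed cost = invoice 81259.73 + 8922.23 = 90181.96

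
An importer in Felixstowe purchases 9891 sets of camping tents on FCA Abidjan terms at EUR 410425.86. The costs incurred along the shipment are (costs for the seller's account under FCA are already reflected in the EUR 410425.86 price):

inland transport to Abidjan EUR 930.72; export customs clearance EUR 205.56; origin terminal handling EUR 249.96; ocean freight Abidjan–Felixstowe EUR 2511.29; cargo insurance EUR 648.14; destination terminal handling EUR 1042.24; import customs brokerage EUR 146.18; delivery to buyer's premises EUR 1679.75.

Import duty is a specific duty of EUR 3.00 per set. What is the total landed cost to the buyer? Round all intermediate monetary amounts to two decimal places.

FCA: the seller delivers export-cleared goods to the carrier; the buyer bears costs from that point.
Already in the invoice (seller's account under FCA): inland to port, export clearance — exclude.
CIF value = FCA price + origin terminal + freight + insurance = 410425.86 + 249.96 + 2511.29 + 648.14 = 413835.25
Import duty = 9891 × 3.00 = 29673.00
Buyer bears: origin terminal 249.96 + freight 2511.29 + insurance 648.14 + destination terminal 1042.24 + brokerage 146.18 + delivery 1679.75 + duty 29673.00 = 35950.56
Landed cost = invoice 410425.86 + 35950.56 = 446376.42

Total landed cost: EUR 446376.42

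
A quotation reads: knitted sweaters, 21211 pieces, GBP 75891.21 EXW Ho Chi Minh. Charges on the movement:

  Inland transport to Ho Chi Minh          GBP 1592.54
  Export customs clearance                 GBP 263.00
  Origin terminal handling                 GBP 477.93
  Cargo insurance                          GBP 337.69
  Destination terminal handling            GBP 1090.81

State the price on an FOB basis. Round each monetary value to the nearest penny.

Not relevant to the conversion: insurance, destination terminal — on the buyer under both terms; not part of either seller's price.
From EXW to FOB, the seller additionally bears: inland to port, export clearance, origin terminal.
FOB price = 75891.21 + 1592.54 + 263.00 + 477.93 = 78224.68

FOB price: GBP 78224.68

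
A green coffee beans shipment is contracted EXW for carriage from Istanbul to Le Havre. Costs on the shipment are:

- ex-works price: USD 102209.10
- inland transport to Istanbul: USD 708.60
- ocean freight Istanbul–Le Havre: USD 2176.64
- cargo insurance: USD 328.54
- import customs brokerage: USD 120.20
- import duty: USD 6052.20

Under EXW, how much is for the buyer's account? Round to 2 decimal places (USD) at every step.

Buyer's account: USD 9386.18

EXW: the seller makes goods available at their premises; the buyer bears all onward costs.
Seller's account: goods 102209.10 = 102209.10
Buyer's account: inland to port 708.60 + freight 2176.64 + insurance 328.54 + brokerage 120.20 + duty 6052.20 = 9386.18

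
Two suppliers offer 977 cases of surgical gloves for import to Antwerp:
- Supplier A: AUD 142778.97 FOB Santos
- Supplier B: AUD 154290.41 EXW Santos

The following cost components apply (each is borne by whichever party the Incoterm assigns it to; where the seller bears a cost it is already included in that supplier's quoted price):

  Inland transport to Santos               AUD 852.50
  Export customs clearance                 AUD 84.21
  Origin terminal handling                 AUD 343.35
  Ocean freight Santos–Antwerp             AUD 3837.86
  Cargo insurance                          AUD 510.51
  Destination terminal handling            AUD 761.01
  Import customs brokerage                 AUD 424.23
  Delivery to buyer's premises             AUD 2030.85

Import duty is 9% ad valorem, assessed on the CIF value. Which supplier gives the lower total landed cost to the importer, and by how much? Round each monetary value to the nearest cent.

Supplier A is cheaper by AUD 13942.74

Supplier A (FOB):
CIF value = FOB price + freight + insurance = 142778.97 + 3837.86 + 510.51 = 147127.34
Import duty = 147127.34 × 9% = 13241.46
Buyer bears (A): 3837.86 + 510.51 + 761.01 + 424.23 + 2030.85 = 7564.46
Landed cost (A) = invoice 142778.97 + 7564.46 + duty 13241.46 = 163584.89
Supplier B (EXW):
CIF value = EXW price + inland to port + export clearance + origin terminal + freight + insurance = 154290.41 + 852.50 + 84.21 + 343.35 + 3837.86 + 510.51 = 159918.84
Import duty = 159918.84 × 9% = 14392.70
Buyer bears (B): 852.50 + 84.21 + 343.35 + 3837.86 + 510.51 + 761.01 + 424.23 + 2030.85 = 8844.52
Landed cost (B) = invoice 154290.41 + 8844.52 + duty 14392.70 = 177527.63
Difference = |163584.89 − 177527.63| = 13942.74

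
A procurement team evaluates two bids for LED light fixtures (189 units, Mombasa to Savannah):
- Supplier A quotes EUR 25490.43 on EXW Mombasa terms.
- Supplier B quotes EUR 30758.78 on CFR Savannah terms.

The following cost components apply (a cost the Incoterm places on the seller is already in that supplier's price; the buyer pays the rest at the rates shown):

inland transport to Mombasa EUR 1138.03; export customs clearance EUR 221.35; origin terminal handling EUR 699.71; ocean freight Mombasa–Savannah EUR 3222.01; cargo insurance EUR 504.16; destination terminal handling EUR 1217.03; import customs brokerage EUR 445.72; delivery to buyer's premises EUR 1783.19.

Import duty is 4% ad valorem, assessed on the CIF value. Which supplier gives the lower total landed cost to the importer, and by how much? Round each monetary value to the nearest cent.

Supplier A (EXW):
CIF value = EXW price + inland to port + export clearance + origin terminal + freight + insurance = 25490.43 + 1138.03 + 221.35 + 699.71 + 3222.01 + 504.16 = 31275.69
Import duty = 31275.69 × 4% = 1251.03
Buyer bears (A): 1138.03 + 221.35 + 699.71 + 3222.01 + 504.16 + 1217.03 + 445.72 + 1783.19 = 9231.20
Landed cost (A) = invoice 25490.43 + 9231.20 + duty 1251.03 = 35972.66
Supplier B (CFR):
CIF value = CFR price + insurance = 30758.78 + 504.16 = 31262.94
Import duty = 31262.94 × 4% = 1250.52
Buyer bears (B): 504.16 + 1217.03 + 445.72 + 1783.19 = 3950.10
Landed cost (B) = invoice 30758.78 + 3950.10 + duty 1250.52 = 35959.40
Difference = |35972.66 − 35959.40| = 13.26

Supplier B is cheaper by EUR 13.26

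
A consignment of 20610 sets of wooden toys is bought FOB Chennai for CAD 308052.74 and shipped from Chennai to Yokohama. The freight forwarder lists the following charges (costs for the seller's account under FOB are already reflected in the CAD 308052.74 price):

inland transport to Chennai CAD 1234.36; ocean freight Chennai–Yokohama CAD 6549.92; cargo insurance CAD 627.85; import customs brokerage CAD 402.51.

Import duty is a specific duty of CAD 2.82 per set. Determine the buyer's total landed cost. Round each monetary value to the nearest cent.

FOB: the seller bears costs until goods are on board at the origin port; the buyer bears freight, insurance and all costs thereafter.
Already in the invoice (seller's account under FOB): inland to port — exclude.
CIF value = FOB price + freight + insurance = 308052.74 + 6549.92 + 627.85 = 315230.51
Import duty = 20610 × 2.82 = 58120.20
Buyer bears: freight 6549.92 + insurance 627.85 + brokerage 402.51 + duty 58120.20 = 65700.48
Landed cost = invoice 308052.74 + 65700.48 = 373753.22

Total landed cost: CAD 373753.22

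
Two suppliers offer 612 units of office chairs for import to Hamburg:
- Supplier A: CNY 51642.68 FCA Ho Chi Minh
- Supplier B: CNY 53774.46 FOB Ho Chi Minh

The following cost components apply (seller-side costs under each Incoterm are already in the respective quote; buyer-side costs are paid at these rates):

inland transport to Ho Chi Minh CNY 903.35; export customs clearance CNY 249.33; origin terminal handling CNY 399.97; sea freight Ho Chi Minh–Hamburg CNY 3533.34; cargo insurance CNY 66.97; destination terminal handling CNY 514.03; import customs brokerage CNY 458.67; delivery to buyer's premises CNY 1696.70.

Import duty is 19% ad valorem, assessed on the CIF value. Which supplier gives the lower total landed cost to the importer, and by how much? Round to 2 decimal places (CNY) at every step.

Supplier A (FCA):
CIF value = FCA price + origin terminal + freight + insurance = 51642.68 + 399.97 + 3533.34 + 66.97 = 55642.96
Import duty = 55642.96 × 19% = 10572.16
Buyer bears (A): 399.97 + 3533.34 + 66.97 + 514.03 + 458.67 + 1696.70 = 6669.68
Landed cost (A) = invoice 51642.68 + 6669.68 + duty 10572.16 = 68884.52
Supplier B (FOB):
CIF value = FOB price + freight + insurance = 53774.46 + 3533.34 + 66.97 = 57374.77
Import duty = 57374.77 × 19% = 10901.21
Buyer bears (B): 3533.34 + 66.97 + 514.03 + 458.67 + 1696.70 = 6269.71
Landed cost (B) = invoice 53774.46 + 6269.71 + duty 10901.21 = 70945.38
Difference = |68884.52 − 70945.38| = 2060.86

Supplier A is cheaper by CNY 2060.86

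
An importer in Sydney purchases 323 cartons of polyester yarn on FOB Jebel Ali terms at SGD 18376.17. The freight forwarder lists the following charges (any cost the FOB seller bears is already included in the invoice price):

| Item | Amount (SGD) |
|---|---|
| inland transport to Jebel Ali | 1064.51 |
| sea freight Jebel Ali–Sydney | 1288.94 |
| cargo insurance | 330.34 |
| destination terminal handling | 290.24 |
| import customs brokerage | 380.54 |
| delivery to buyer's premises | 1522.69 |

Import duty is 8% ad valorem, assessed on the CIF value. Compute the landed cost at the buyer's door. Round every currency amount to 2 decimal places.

FOB: the seller bears costs until goods are on board at the origin port; the buyer bears freight, insurance and all costs thereafter.
Already in the invoice (seller's account under FOB): inland to port — exclude.
CIF value = FOB price + freight + insurance = 18376.17 + 1288.94 + 330.34 = 19995.45
Import duty = 19995.45 × 8% = 1599.64
Buyer bears: freight 1288.94 + insurance 330.34 + destination terminal 290.24 + brokerage 380.54 + delivery 1522.69 + duty 1599.64 = 5412.39
Landed cost = invoice 18376.17 + 5412.39 = 23788.56

Total landed cost: SGD 23788.56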